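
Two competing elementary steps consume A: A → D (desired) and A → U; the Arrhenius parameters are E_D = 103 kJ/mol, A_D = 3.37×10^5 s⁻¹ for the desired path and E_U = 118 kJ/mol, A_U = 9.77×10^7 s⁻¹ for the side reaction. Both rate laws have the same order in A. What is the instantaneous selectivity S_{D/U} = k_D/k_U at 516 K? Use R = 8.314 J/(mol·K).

0.114

k_D/k_U = (A_D/A_U)·exp[−(E_D−E_U)/(RT)] = (A_D/A_U)·exp[(E_U−E_D)/(RT)].
(E_U−E_D)/(RT) = (118−103)×10³/(8.314×516) = 15000/4290 = 3.496.
k_D/k_U = (3.37×10^5/9.77×10^7)·exp(3.496) = 0.003449 × 33.00 = 0.114.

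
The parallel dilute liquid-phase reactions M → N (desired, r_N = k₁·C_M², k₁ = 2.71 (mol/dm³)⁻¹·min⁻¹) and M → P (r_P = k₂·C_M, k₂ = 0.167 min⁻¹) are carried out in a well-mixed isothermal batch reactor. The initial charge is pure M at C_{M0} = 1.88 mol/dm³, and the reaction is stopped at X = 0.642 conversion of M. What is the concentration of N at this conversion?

C_M = C_{M0}(1−X) = 0.6730 mol/dm³.
Along a PFR/batch, dC_P/dC_M = −r_P/(r_N+r_P) = −k₂/(k₂+k₁·C_M).
Integrating from C_{M0} to C_M: C_P = (0.167/2.71)·ln[(0.167+2.71·1.88)/(0.167+2.71·0.673)] = 0.06162·ln(5.262/1.991) = 0.05989 mol/dm³.
Then C_N = (C_{M0}−C_M) − C_P = 1.207 − 0.05989 = 1.147 mol/dm³.

1.15 mol/dm³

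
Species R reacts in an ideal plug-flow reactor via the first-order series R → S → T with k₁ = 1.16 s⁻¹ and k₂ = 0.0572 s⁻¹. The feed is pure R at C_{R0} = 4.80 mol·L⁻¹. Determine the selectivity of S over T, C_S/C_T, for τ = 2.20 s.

11.0

Solving the coupled first-order balances gives C_S(τ) = [k₁/(k₂−k₁)]·C_{R0}·(e^(−k₁τ) − e^(−k₂τ)).
e^(−k₁τ) = e^(−1.16×2.20) = e^(−2.552) = 0.07793; e^(−k₂τ) = e^(−0.1258) = 0.8818.
C_S = 1.16×4.80/(0.0572−1.16) × (0.07793−0.8818) = (-5.049)×(-0.8038) = 4.059 mol·L⁻¹.
C_R = C_{R0}e^(−k₁τ) = 0.3740 mol·L⁻¹, so C_T = C_{R0}−C_R−C_S = 0.3674 mol·L⁻¹; C_S/C_T = 11.0.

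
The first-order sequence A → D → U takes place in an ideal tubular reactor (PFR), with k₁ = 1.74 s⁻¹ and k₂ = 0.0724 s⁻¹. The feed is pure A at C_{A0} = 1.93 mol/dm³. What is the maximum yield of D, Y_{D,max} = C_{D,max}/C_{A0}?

0.871

Evaluating C_D at τ_opt = ln(k₂/k₁)/(k₂−k₁) gives C_{D,max}/C_{A0} = (k₁/k₂)^[k₂/(k₂−k₁)].
= (1.74/0.0724)^(0.0724/(0.0724−1.74)) = (24.03)^(-0.04342) = 0.8711.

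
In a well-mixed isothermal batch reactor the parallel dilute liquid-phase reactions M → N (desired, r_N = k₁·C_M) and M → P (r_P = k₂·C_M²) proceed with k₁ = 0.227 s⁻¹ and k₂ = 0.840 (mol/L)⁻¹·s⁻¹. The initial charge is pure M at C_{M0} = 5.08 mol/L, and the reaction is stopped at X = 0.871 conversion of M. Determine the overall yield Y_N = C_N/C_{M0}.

0.0933

C_M = C_{M0}(1−X) = 0.6553 mol/L.
Along a PFR/batch, dC_N/dC_M = −r_N/(r_N+r_P) = −k₁/(k₁+k₂·C_M).
Integrating from C_{M0} to C_M: C_N = (0.227/0.840)·ln[(0.227+0.840·5.08)/(0.227+0.840·0.655)] = 0.2702·ln(4.494/0.7775) = 0.4741 mol/L.
Y_N = C_N/C_{M0} = 0.4741/5.08 = 0.0933.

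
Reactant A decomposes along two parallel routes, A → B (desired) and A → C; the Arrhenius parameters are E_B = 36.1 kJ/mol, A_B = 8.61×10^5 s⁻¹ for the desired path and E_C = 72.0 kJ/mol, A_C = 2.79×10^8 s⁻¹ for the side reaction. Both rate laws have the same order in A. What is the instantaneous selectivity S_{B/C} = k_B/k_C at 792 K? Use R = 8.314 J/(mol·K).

k_B/k_C = (A_B/A_C)·exp[−(E_B−E_C)/(RT)] = (A_B/A_C)·exp[(E_C−E_B)/(RT)].
(E_C−E_B)/(RT) = (72.0−36.1)×10³/(8.314×792) = 35900/6585 = 5.452.
k_B/k_C = (8.61×10^5/2.79×10^8)·exp(5.452) = 0.003086 × 233.2 = 0.720.
Since E_B < E_C, lowering the temperature improves selectivity toward B.

0.720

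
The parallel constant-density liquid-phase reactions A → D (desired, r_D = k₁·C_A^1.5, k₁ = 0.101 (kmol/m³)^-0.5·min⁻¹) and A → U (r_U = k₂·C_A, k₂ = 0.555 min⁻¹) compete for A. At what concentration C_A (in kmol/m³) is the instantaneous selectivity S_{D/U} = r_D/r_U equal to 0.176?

S_{D/U} = (k₁/k₂)·C_A^0.5 ⇒ C_A = (S·k₂/k₁)^(2).
= (0.176×0.555/0.101)^(2) = (0.9671)^(2) = 0.935 kmol/m³.

0.935 kmol/m³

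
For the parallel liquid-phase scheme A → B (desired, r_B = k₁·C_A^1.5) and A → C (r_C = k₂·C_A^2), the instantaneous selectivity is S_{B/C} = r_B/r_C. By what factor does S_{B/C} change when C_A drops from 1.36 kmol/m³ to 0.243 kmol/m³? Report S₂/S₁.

2.37

S_{B/C} = (k₁/k₂)·C_A^-0.5, so S₂/S₁ = (C_{A,2}/C_{A,1})^-0.5.
= (0.243/1.36)^(-0.5) = (0.1787)^(-0.5) = 2.37.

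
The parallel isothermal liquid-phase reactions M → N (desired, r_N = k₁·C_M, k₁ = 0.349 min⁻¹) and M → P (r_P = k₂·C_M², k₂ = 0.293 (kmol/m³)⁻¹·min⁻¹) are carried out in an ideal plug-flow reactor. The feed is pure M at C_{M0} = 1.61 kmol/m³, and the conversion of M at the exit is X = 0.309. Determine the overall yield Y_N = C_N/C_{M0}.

C_M = C_{M0}(1−X) = 1.113 kmol/m³.
Along a PFR/batch, dC_N/dC_M = −r_N/(r_N+r_P) = −k₁/(k₁+k₂·C_M).
Integrating from C_{M0} to C_M: C_N = (0.349/0.293)·ln[(0.349+0.293·1.61)/(0.349+0.293·1.11)] = 1.191·ln(0.8207/0.6750) = 0.2329 kmol/m³.
Y_N = C_N/C_{M0} = 0.2329/1.61 = 0.145.

0.145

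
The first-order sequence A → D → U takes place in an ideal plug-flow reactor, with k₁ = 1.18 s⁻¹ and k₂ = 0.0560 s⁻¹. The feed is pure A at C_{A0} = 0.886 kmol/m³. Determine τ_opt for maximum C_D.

Setting dC_D/dτ = 0 gives τ_opt = ln(k₂/k₁)/(k₂−k₁).
= ln(0.0560/1.18)/(0.0560−1.18) = ln(0.04746)/-1.124 = -3.048/-1.124 = 2.71 s.

2.71 s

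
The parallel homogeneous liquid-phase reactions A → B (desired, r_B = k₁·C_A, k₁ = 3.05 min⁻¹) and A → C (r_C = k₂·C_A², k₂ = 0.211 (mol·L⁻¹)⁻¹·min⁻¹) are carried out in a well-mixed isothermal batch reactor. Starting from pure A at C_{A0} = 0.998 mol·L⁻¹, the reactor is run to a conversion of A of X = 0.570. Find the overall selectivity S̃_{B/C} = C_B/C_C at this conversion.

C_A = C_{A0}(1−X) = 0.4291 mol·L⁻¹.
Along a PFR/batch, dC_B/dC_A = −r_B/(r_B+r_C) = −k₁/(k₁+k₂·C_A).
Integrating from C_{A0} to C_A: C_B = (3.05/0.211)·ln[(3.05+0.211·0.998)/(3.05+0.211·0.429)] = 14.45·ln(3.261/3.141) = 0.5422 mol·L⁻¹.
C_C = (C_{A0}−C_A)−C_B = 0.02670 mol·L⁻¹; S̃_{B/C} = 0.5422/0.02670 = 20.3.

20.3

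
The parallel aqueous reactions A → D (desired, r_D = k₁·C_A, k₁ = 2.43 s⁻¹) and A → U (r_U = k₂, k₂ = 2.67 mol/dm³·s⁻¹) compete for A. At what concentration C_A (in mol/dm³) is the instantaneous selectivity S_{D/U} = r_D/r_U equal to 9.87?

10.8 mol/dm³

S_{D/U} = (k₁/k₂)·C_A ⇒ C_A = S·k₂/k₁.
= 9.87×2.67/2.43 = 10.8 mol/dm³.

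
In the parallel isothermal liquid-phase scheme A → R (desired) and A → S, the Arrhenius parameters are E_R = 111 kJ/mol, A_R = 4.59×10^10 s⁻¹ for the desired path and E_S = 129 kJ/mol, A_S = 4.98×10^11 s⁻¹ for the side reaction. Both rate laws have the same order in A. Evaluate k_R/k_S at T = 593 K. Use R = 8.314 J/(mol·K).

Since both paths have the same order in A, the concentration cancels and S_{R/S} = k_R/k_S = (A_R/A_S)·exp[(E_S−E_R)/(RT)].
(E_S−E_R)/(RT) = (129−111)×10³/(8.314×593) = 18000/4930 = 3.651.
k_R/k_S = (4.59×10^10/4.98×10^11)·exp(3.651) = 0.09217 × 38.51 = 3.55.
Since E_R < E_S, lowering the temperature improves selectivity toward R.

3.55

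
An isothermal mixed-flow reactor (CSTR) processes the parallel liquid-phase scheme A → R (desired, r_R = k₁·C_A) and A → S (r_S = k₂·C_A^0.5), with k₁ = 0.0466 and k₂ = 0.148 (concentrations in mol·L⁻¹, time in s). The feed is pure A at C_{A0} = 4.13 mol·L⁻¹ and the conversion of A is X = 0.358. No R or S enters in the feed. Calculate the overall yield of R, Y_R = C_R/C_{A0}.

Exit C_A = C_{A0}(1−X) = 4.13×0.642 = 2.651 mol·L⁻¹.
Rates in a CSTR are evaluated at the outlet concentration: r_R = 0.0466×2.651 = 0.1236, r_S = 0.148×2.651^0.5 = 0.2410.
Fraction of consumed A going to R: r_R/(r_R+r_S) = 0.3389.
C_R = 0.3389·C_{A0}·X = 0.3389×4.13×0.358 = 0.501 mol·L⁻¹; Y_R = C_R/C_{A0} = 0.121.

0.121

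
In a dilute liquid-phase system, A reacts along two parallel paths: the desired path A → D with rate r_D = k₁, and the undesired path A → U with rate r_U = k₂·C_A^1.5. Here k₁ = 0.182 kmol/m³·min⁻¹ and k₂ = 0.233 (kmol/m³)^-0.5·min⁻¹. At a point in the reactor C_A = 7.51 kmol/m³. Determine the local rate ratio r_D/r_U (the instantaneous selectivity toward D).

0.0380

S_{D/U} = r_D/r_U = (k₁)/(k₂·C_A^1.5) = (k₁/k₂)·C_A^-1.5.
= (0.182) / (0.233×7.510^1.5) = 0.1820/4.795 = 0.0380.
The undesired path is higher order in A, so low C_A (CSTR or dilute feed) favours D.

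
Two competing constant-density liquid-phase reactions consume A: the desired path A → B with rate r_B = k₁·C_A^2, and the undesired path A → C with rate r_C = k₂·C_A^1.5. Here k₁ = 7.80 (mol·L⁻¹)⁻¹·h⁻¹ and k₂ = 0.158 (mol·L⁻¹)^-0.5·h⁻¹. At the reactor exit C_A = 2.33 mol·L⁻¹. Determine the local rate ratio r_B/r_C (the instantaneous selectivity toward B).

75.4

S_{B/C} = r_B/r_C = (k₁·C_A^2)/(k₂·C_A^1.5) = (k₁/k₂)·C_A^0.5.
= (7.80×2.330^2) / (0.158×2.330^1.5) = 42.35/0.5619 = 75.4.
Since the desired path is higher order in A, keeping C_A high (PFR or concentrated feed) favours B.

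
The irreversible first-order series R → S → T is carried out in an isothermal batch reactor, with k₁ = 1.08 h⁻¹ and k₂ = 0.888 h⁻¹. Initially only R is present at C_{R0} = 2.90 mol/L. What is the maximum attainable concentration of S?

At the optimum, C_{S,max}/C_{R0} = (k₁/k₂)^[k₂/(k₂−k₁)].
= (1.08/0.888)^(0.888/(0.888−1.08)) = (1.216)^(-4.625) = 0.4044.
C_{S,max} = 0.4044×2.90 = 1.17 mol/L.

1.17 mol/L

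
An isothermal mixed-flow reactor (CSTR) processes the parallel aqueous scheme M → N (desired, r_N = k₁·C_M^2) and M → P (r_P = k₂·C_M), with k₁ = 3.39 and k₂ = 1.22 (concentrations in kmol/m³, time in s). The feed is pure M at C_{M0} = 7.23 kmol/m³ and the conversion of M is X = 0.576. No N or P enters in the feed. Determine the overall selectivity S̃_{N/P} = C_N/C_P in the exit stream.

Exit C_M = C_{M0}(1−X) = 7.23×0.424 = 3.066 kmol/m³.
In a CSTR the entire volume is at exit conditions, so r_N = 3.39×3.066^2 = 31.86 and r_P = 1.22×3.066 = 3.740.
Overall selectivity = C_N/C_P = r_Nτ/(r_Pτ) = r_N/r_P = 8.52.

8.52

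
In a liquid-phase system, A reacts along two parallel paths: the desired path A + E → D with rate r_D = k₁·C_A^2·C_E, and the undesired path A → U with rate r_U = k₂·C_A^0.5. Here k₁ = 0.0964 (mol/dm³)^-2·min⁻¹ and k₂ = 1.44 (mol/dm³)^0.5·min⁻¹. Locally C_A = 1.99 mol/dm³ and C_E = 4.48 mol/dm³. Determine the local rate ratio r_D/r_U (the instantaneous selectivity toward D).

0.842

S_{D/U} = r_D/r_U = (k₁·C_A^2·C_E)/(k₂·C_A^0.5) = (k₁/k₂)·C_A^1.5·C_E.
= (0.0964×1.990^2×4.480) / (1.44×1.990^0.5) = 1.710/2.031 = 0.842.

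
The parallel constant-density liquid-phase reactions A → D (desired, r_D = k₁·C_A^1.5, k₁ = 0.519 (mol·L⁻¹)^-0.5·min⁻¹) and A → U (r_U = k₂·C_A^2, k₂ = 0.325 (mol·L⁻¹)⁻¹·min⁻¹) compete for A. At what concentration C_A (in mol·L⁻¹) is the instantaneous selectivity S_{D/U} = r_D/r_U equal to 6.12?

S_{D/U} = (k₁/k₂)·C_A^-0.5 ⇒ C_A = (S·k₂/k₁)^(-2).
= (6.12×0.325/0.519)^(-2) = (3.832)^(-2) = 0.0681 mol·L⁻¹.

0.0681 mol·L⁻¹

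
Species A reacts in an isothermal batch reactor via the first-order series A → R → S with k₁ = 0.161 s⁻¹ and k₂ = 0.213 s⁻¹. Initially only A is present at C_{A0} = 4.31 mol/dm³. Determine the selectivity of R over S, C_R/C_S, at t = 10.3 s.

0.433

For first-order series with pure A initially, C_R(t) = k₁C_{A0}/(k₂−k₁)·(e^(−k₁t) − e^(−k₂t)).
e^(−k₁t) = e^(−0.161×10.3) = e^(−1.658) = 0.1905; e^(−k₂t) = e^(−2.194) = 0.1115.
C_R = 0.161×4.31/(0.213−0.161) × (0.1905−0.1115) = 13.34×0.07898 = 1.054 mol/dm³.
C_A = C_{A0}e^(−k₁t) = 0.8209 mol/dm³, so C_S = C_{A0}−C_A−C_R = 2.435 mol/dm³; C_R/C_S = 0.433.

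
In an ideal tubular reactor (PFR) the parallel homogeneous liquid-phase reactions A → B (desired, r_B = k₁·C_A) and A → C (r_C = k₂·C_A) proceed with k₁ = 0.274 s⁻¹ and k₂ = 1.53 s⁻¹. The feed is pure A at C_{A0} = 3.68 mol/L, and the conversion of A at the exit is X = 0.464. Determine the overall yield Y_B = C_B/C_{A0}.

0.0705

C_A = C_{A0}(1−X) = 1.972 mol/L.
Both paths are first order in A, so the instantaneous fraction to B is constant: dC_B/d(−C_A) = k₁/(k₁+k₂) = 0.1519.
C_B = 0.1519·(C_{A0}−C_A) = 0.1519×1.708 = 0.259 mol/L.
Y_B = C_B/C_{A0} = 0.2593/3.68 = 0.0705.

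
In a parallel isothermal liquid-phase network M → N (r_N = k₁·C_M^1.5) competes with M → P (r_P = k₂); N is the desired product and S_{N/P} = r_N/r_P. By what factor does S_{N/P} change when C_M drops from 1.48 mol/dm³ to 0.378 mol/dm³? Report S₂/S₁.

0.129

S_{N/P} = (k₁/k₂)·C_M^1.5, so S₂/S₁ = (C_{M,2}/C_{M,1})^1.5.
= (0.378/1.48)^1.5 = (0.2554)^1.5 = 0.129.
Selectivity toward N falls as C_M falls — high-concentration operation is favoured.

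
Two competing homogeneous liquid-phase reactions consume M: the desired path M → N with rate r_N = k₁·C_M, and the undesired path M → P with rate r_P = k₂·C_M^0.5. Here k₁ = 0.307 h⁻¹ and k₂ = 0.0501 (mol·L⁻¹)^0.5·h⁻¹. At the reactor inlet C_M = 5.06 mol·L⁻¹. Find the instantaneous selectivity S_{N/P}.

S_{N/P} = r_N/r_P = (k₁·C_M)/(k₂·C_M^0.5) = (k₁/k₂)·C_M^0.5.
= (0.307×5.060) / (0.0501×5.060^0.5) = 1.553/0.1127 = 13.8.
Since the desired path is higher order in M, keeping C_M high (PFR or concentrated feed) favours N.

13.8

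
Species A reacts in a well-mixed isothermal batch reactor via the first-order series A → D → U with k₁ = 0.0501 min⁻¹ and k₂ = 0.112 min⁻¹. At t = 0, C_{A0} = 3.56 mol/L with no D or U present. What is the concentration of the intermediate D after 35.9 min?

The intermediate concentration in a first-order A→B→C sequence is C_D = k₁C_{A0}(e^(−k₁t) − e^(−k₂t))/(k₂−k₁).
e^(−k₁t) = e^(−0.0501×35.9) = e^(−1.799) = 0.1655; e^(−k₂t) = e^(−4.021) = 0.01794.
C_D = 0.0501×3.56/(0.112−0.0501) × (0.1655−0.01794) = 2.881×0.1476 = 0.4253 mol/L.

0.425 mol/L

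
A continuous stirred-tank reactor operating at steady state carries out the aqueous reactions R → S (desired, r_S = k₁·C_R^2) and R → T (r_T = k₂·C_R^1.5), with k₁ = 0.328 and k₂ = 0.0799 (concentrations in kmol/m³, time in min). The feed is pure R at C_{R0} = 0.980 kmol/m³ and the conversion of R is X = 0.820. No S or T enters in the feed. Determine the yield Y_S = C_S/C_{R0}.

Exit C_R = C_{R0}(1−X) = 0.980×0.180 = 0.1764 kmol/m³.
A CSTR operates uniformly at the exit composition, giving r_S = 0.01021 and r_T = 0.005920 (each k·C_R^n at C_R = 0.1764).
Fraction of consumed R going to S: r_S/(r_S+r_T) = 0.6329.
C_S = 0.6329·C_{R0}·X = 0.6329×0.980×0.820 = 0.509 kmol/m³; Y_S = C_S/C_{R0} = 0.519.

0.519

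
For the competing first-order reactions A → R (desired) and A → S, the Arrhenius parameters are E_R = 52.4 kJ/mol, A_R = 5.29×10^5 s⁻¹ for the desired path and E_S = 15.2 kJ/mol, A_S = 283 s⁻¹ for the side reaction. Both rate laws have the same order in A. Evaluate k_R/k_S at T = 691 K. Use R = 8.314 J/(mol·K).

With equal orders, S_{R/S} = k_R/k_S = (A_R/A_S)·exp[(E_S−E_R)/(RT)].
(E_S−E_R)/(RT) = (15.2−52.4)×10³/(8.314×691) = -37200/5745 = -6.475.
k_R/k_S = (5.29×10^5/283)·exp(-6.475) = 1869 × 0.001541 = 2.88.

2.88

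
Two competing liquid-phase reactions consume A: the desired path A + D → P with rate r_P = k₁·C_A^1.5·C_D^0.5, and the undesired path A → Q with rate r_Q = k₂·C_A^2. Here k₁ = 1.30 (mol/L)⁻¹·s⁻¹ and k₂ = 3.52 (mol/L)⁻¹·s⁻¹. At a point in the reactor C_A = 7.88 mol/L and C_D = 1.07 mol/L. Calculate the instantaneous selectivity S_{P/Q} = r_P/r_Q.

S_{P/Q} = r_P/r_Q = (k₁·C_A^1.5·C_D^0.5)/(k₂·C_A^2) = (k₁/k₂)·C_A^-0.5·C_D^0.5.
= (1.30×7.880^1.5×1.070^0.5) / (3.52×7.880^2) = 29.75/218.6 = 0.136.

0.136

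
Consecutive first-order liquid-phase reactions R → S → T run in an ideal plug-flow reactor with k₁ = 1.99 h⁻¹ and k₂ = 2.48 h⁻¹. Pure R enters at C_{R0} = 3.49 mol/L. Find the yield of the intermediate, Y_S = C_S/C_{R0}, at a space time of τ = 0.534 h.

The intermediate concentration in a first-order A→B→C sequence is C_S = k₁C_{R0}(e^(−k₁τ) − e^(−k₂τ))/(k₂−k₁).
e^(−k₁τ) = e^(−1.99×0.534) = e^(−1.063) = 0.3455; e^(−k₂τ) = e^(−1.324) = 0.2660.
C_S = 1.99×3.49/(2.48−1.99) × (0.3455−0.2660) = 14.17×0.07955 = 1.128 mol/L.
Y_S = C_S/C_{R0} = 1.128/3.49 = 0.323.

0.323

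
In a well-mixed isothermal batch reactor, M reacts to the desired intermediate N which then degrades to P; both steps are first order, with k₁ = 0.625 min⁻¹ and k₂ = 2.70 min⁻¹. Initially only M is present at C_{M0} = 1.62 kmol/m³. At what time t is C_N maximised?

0.705 min

The intermediate peaks when r₁ = r₂, i.e. k₁e^(−k₁t) = k₂e^(−k₂t), giving t_opt = ln(k₂/k₁)/(k₂−k₁).
= ln(2.70/0.625)/(2.70−0.625) = ln(4.320)/2.075 = 1.463/2.075 = 0.705 min.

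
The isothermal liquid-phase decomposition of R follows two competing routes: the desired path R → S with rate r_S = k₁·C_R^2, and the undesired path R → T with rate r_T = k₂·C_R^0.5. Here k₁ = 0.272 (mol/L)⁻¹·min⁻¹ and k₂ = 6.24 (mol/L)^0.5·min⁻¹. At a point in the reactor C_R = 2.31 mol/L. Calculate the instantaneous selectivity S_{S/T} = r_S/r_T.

S_{S/T} = r_S/r_T = (k₁·C_R^2)/(k₂·C_R^0.5) = (k₁/k₂)·C_R^1.5.
= (0.272×2.310^2) / (6.24×2.310^0.5) = 1.451/9.484 = 0.153.
Since the desired path is higher order in R, keeping C_R high (PFR or concentrated feed) favours S.

0.153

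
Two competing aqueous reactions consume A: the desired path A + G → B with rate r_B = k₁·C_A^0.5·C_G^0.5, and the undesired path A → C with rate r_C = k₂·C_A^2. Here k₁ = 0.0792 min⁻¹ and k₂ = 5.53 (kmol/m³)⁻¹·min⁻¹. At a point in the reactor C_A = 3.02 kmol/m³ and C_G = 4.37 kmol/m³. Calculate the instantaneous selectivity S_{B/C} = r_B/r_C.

S_{B/C} = r_B/r_C = (k₁·C_A^0.5·C_G^0.5)/(k₂·C_A^2) = (k₁/k₂)·C_A^-1.5·C_G^0.5.
= (0.0792×3.020^0.5×4.370^0.5) / (5.53×3.020^2) = 0.2877/50.44 = 0.00570.
The undesired path is higher order in A, so low C_A (CSTR or dilute feed) favours B.

0.00570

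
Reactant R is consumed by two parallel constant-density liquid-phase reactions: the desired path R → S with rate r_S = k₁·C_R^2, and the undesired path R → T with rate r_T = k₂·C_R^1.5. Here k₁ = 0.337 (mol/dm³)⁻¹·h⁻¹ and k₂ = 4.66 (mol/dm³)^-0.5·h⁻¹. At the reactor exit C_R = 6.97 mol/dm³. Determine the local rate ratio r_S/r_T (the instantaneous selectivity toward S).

S_{S/T} = r_S/r_T = (k₁·C_R^2)/(k₂·C_R^1.5) = (k₁/k₂)·C_R^0.5.
= (0.337×6.970^2) / (4.66×6.970^1.5) = 16.37/85.75 = 0.191.
Since the desired path is higher order in R, keeping C_R high (PFR or concentrated feed) favours S.

0.191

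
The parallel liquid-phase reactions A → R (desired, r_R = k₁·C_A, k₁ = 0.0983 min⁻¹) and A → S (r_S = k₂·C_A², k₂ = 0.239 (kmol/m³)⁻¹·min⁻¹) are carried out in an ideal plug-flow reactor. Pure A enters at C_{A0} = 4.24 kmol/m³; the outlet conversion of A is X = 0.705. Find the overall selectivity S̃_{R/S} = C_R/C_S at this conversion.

C_A = C_{A0}(1−X) = 1.251 kmol/m³.
Along a PFR/batch, dC_R/dC_A = −r_R/(r_R+r_S) = −k₁/(k₁+k₂·C_A).
Integrating from C_{A0} to C_A: C_R = (0.0983/0.239)·ln[(0.0983+0.239·4.24)/(0.0983+0.239·1.25)] = 0.4113·ln(1.112/0.3972) = 0.4233 kmol/m³.
C_S = (C_{A0}−C_A)−C_R = 2.566 kmol/m³; S̃_{R/S} = 0.4233/2.566 = 0.165.

0.165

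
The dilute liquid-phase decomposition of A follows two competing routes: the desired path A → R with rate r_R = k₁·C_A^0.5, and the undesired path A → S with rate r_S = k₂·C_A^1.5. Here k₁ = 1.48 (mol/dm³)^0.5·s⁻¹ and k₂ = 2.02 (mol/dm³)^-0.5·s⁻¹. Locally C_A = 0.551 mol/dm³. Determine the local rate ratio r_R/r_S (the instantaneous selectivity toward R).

1.33

S_{R/S} = r_R/r_S = (k₁·C_A^0.5)/(k₂·C_A^1.5) = (k₁/k₂)·C_A⁻¹.
= (1.48×0.5510^0.5) / (2.02×0.5510^1.5) = 1.099/0.8262 = 1.33.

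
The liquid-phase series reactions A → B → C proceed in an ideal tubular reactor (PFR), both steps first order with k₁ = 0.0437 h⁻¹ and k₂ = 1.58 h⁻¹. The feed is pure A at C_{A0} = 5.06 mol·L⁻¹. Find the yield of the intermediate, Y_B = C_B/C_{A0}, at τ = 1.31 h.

0.0233

Solving the coupled first-order balances gives C_B(τ) = [k₁/(k₂−k₁)]·C_{A0}·(e^(−k₁τ) − e^(−k₂τ)).
e^(−k₁τ) = e^(−0.0437×1.31) = e^(−0.05725) = 0.9444; e^(−k₂τ) = e^(−2.070) = 0.1262.
C_B = 0.0437×5.06/(1.58−0.0437) × (0.9444−0.1262) = 0.1439×0.8181 = 0.1178 mol·L⁻¹.
Y_B = C_B/C_{A0} = 0.1178/5.06 = 0.0233.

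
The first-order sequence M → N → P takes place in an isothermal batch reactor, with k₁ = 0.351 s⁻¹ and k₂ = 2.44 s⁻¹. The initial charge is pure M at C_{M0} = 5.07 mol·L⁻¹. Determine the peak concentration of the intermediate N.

0.527 mol·L⁻¹

For a first-order series the maximum intermediate yield is C_{N,max}/C_{M0} = (k₁/k₂)^[k₂/(k₂−k₁)].
= (0.351/2.44)^(2.44/(2.44−0.351)) = (0.1439)^(1.168) = 0.1039.
C_{N,max} = 0.1039×5.07 = 0.527 mol·L⁻¹.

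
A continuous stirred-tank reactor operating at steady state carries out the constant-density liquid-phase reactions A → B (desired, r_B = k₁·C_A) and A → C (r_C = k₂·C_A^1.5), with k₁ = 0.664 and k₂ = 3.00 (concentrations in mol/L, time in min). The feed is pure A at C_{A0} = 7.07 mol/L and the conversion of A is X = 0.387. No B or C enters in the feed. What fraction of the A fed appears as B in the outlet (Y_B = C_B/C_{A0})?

Exit C_A = C_{A0}(1−X) = 7.07×0.613 = 4.334 mol/L.
A CSTR operates uniformly at the exit composition, giving r_B = 2.878 and r_C = 27.07 (each k·C_A^n at C_A = 4.334).
Fraction of consumed A going to B: r_B/(r_B+r_C) = 0.09610.
C_B = 0.09610·C_{A0}·X = 0.09610×7.07×0.387 = 0.263 mol/L; Y_B = C_B/C_{A0} = 0.0372.

0.0372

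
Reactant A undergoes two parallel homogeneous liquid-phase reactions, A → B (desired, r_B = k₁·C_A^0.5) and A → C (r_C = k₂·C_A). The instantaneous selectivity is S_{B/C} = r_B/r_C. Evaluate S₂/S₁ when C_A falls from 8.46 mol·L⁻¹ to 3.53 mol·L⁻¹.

1.55

S_{B/C} = (k₁/k₂)·C_A^-0.5, so S₂/S₁ = (C_{A,2}/C_{A,1})^-0.5.
= (3.53/8.46)^(-0.5) = (0.4173)^(-0.5) = 1.55.
Selectivity toward B rises as C_A falls — low-concentration operation is favoured.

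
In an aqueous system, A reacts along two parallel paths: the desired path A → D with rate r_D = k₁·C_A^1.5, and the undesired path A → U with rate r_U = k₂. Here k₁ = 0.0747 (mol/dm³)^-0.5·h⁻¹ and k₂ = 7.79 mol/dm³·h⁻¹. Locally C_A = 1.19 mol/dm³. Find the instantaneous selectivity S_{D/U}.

0.0124

S_{D/U} = r_D/r_U = (k₁·C_A^1.5)/(k₂) = (k₁/k₂)·C_A^1.5.
= (0.0747×1.190^1.5) / (7.79) = 0.09697/7.790 = 0.0124.
Since the desired path is higher order in A, keeping C_A high (PFR or concentrated feed) favours D.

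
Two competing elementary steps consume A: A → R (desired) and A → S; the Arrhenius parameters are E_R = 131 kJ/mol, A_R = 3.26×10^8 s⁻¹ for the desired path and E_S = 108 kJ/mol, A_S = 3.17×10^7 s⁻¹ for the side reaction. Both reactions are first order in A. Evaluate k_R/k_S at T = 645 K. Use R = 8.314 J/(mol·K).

0.141

Since both paths have the same order in A, the concentration cancels and S_{R/S} = k_R/k_S = (A_R/A_S)·exp[(E_S−E_R)/(RT)].
(E_S−E_R)/(RT) = (108−131)×10³/(8.314×645) = -23000/5363 = -4.289.
k_R/k_S = (3.26×10^8/3.17×10^7)·exp(-4.289) = 10.28 × 0.01372 = 0.141.
Since E_R > E_S, raising the temperature improves selectivity toward R.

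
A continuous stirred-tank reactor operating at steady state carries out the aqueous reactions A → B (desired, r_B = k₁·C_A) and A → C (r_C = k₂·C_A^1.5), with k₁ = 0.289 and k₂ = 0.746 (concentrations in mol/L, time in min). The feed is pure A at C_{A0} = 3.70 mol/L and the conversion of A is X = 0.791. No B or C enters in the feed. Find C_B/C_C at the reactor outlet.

Exit C_A = C_{A0}(1−X) = 3.70×0.209 = 0.7733 mol/L.
Rates in a CSTR are evaluated at the outlet concentration: r_B = 0.289×0.7733 = 0.2235, r_C = 0.746×0.7733^1.5 = 0.5073.
Overall selectivity = C_B/C_C = r_Bτ/(r_Cτ) = r_B/r_C = 0.441.

0.441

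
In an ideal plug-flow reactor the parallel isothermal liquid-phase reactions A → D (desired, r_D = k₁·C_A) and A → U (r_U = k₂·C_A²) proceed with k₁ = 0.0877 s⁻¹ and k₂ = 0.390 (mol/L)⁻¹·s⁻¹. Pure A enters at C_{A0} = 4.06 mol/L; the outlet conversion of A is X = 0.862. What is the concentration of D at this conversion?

C_A = C_{A0}(1−X) = 0.5603 mol/L.
Along a PFR/batch, dC_D/dC_A = −r_D/(r_D+r_U) = −k₁/(k₁+k₂·C_A).
Integrating from C_{A0} to C_A: C_D = (0.0877/0.390)·ln[(0.0877+0.390·4.06)/(0.0877+0.390·0.560)] = 0.2249·ln(1.671/0.3062) = 0.3816 mol/L.

0.382 mol/L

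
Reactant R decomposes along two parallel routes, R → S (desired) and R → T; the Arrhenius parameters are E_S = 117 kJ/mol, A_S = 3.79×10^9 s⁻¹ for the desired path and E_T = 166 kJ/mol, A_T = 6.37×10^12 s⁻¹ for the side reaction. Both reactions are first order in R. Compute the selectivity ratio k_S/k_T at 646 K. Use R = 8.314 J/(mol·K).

5.45

Since both paths have the same order in R, the concentration cancels and S_{S/T} = k_S/k_T = (A_S/A_T)·exp[(E_T−E_S)/(RT)].
(E_T−E_S)/(RT) = (166−117)×10³/(8.314×646) = 49000/5371 = 9.123.
k_S/k_T = (3.79×10^9/6.37×10^12)·exp(9.123) = 5.950×10^-4 × 9167 = 5.45.
Since E_S < E_T, lowering the temperature improves selectivity toward S.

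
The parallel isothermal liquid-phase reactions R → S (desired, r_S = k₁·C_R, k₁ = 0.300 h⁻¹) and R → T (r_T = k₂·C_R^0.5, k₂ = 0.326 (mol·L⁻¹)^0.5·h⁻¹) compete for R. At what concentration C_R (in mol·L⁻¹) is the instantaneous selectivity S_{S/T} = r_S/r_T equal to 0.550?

0.357 mol·L⁻¹

S_{S/T} = (k₁/k₂)·C_R^0.5 ⇒ C_R = (S·k₂/k₁)^(2).
= (0.550×0.326/0.300)^(2) = (0.5977)^(2) = 0.357 mol·L⁻¹.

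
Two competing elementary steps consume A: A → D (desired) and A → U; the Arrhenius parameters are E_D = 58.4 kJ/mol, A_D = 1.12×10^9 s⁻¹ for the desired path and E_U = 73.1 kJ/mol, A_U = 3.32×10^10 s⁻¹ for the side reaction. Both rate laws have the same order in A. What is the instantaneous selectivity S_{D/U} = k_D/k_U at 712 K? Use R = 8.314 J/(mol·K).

0.404

k_D/k_U = (A_D/A_U)·exp[−(E_D−E_U)/(RT)] = (A_D/A_U)·exp[(E_U−E_D)/(RT)].
(E_U−E_D)/(RT) = (73.1−58.4)×10³/(8.314×712) = 14700/5920 = 2.483.
k_D/k_U = (1.12×10^9/3.32×10^10)·exp(2.483) = 0.03373 × 11.98 = 0.404.
Since E_D < E_U, lowering the temperature improves selectivity toward D.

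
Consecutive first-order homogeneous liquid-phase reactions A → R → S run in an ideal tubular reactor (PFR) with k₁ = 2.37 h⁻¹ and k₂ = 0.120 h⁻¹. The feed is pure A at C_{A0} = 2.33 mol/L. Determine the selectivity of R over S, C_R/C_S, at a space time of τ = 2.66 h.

3.25

The intermediate concentration in a first-order A→B→C sequence is C_R = k₁C_{A0}(e^(−k₁τ) − e^(−k₂τ))/(k₂−k₁).
e^(−k₁τ) = e^(−2.37×2.66) = e^(−6.304) = 0.001829; e^(−k₂τ) = e^(−0.3192) = 0.7267.
C_R = 2.37×2.33/(0.120−2.37) × (0.001829−0.7267) = (-2.454)×(-0.7249) = 1.779 mol/L.
C_A = C_{A0}e^(−k₁τ) = 0.004261 mol/L, so C_S = C_{A0}−C_A−C_R = 0.5466 mol/L; C_R/C_S = 3.25.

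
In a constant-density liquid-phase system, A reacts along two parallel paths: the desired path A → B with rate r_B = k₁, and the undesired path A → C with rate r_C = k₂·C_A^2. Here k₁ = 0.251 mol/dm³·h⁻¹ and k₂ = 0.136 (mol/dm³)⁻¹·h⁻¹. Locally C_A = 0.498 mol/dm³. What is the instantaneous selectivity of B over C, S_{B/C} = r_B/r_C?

7.44

S_{B/C} = r_B/r_C = (k₁)/(k₂·C_A^2) = (k₁/k₂)·C_A^-2.
= (0.251) / (0.136×0.4980^2) = 0.2510/0.03373 = 7.44.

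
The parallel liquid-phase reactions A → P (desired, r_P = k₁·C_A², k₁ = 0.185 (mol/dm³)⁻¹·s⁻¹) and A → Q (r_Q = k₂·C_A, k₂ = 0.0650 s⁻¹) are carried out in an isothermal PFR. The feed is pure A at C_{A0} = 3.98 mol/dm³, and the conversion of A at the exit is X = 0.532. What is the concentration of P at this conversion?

C_A = C_{A0}(1−X) = 1.863 mol/dm³.
Along a PFR/batch, dC_Q/dC_A = −r_Q/(r_P+r_Q) = −k₂/(k₂+k₁·C_A).
Integrating from C_{A0} to C_A: C_Q = (0.0650/0.185)·ln[(0.0650+0.185·3.98)/(0.0650+0.185·1.86)] = 0.3514·ln(0.8013/0.4096) = 0.2358 mol/dm³.
Then C_P = (C_{A0}−C_A) − C_Q = 2.117 − 0.2358 = 1.882 mol/dm³.

1.88 mol/dm³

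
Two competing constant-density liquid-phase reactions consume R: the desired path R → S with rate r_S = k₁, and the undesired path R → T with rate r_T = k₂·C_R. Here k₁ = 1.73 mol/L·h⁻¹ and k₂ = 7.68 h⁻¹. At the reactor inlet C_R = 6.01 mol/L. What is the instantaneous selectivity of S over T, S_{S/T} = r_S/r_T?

S_{S/T} = r_S/r_T = (k₁)/(k₂·C_R) = (k₁/k₂)·C_R⁻¹.
= (1.73) / (7.68×6.010) = 1.730/46.16 = 0.0375.
The undesired path is higher order in R, so low C_R (CSTR or dilute feed) favours S.

0.0375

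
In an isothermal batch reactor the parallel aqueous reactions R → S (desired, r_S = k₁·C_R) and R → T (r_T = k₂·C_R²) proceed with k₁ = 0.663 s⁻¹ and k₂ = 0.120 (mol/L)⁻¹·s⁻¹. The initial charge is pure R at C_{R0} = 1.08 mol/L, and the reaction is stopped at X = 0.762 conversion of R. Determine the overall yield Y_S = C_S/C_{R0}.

0.681

C_R = C_{R0}(1−X) = 0.2570 mol/L.
Along a PFR/batch, dC_S/dC_R = −r_S/(r_S+r_T) = −k₁/(k₁+k₂·C_R).
Integrating from C_{R0} to C_R: C_S = (0.663/0.120)·ln[(0.663+0.120·1.08)/(0.663+0.120·0.257)] = 5.525·ln(0.7926/0.6938) = 0.7352 mol/L.
Y_S = C_S/C_{R0} = 0.7352/1.08 = 0.681.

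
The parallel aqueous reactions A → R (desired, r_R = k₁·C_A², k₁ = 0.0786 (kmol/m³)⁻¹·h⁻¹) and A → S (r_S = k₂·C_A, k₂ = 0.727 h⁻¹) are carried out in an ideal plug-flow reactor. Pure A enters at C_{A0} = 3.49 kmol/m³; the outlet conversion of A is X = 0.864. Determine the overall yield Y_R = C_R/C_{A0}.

C_A = C_{A0}(1−X) = 0.4746 kmol/m³.
Along a PFR/batch, dC_S/dC_A = −r_S/(r_R+r_S) = −k₂/(k₂+k₁·C_A).
Integrating from C_{A0} to C_A: C_S = (0.727/0.0786)·ln[(0.727+0.0786·3.49)/(0.727+0.0786·0.475)] = 9.249·ln(1.001/0.7643) = 2.498 kmol/m³.
Then C_R = (C_{A0}−C_A) − C_S = 3.015 − 2.498 = 0.5171 kmol/m³.
Y_R = C_R/C_{A0} = 0.5171/3.49 = 0.148.

0.148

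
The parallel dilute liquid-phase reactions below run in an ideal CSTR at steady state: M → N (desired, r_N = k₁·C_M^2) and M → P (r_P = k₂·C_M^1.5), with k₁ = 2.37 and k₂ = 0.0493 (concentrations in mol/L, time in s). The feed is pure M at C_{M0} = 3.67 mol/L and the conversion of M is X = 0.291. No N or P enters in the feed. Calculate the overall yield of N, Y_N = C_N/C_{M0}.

Exit C_M = C_{M0}(1−X) = 3.67×0.709 = 2.602 mol/L.
In a CSTR the entire volume is at exit conditions, so r_N = 2.37×2.602^2 = 16.05 and r_P = 0.0493×2.602^1.5 = 0.2069.
Fraction of consumed M going to N: r_N/(r_N+r_P) = 0.9873.
C_N = 0.9873·C_{M0}·X = 0.9873×3.67×0.291 = 1.05 mol/L; Y_N = C_N/C_{M0} = 0.287.

0.287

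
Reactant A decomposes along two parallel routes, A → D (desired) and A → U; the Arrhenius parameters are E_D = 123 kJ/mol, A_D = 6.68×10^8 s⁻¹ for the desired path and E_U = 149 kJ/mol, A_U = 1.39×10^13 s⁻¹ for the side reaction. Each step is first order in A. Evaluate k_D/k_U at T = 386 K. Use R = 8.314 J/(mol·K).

0.159

k_D/k_U = (A_D/A_U)·exp[−(E_D−E_U)/(RT)] = (A_D/A_U)·exp[(E_U−E_D)/(RT)].
(E_U−E_D)/(RT) = (149−123)×10³/(8.314×386) = 26000/3209 = 8.102.
k_D/k_U = (6.68×10^8/1.39×10^13)·exp(8.102) = 4.806×10^-5 × 3300 = 0.159.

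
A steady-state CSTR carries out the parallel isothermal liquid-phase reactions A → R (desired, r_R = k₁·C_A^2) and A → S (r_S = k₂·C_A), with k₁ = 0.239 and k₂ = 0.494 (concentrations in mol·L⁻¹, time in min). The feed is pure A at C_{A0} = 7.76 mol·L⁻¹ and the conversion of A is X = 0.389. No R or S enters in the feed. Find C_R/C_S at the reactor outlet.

2.29

Exit C_A = C_{A0}(1−X) = 7.76×0.611 = 4.741 mol·L⁻¹.
Rates in a CSTR are evaluated at the outlet concentration: r_R = 0.239×4.741^2 = 5.373, r_S = 0.494×4.741 = 2.342.
Overall selectivity = C_R/C_S = r_Rτ/(r_Sτ) = r_R/r_S = 2.29.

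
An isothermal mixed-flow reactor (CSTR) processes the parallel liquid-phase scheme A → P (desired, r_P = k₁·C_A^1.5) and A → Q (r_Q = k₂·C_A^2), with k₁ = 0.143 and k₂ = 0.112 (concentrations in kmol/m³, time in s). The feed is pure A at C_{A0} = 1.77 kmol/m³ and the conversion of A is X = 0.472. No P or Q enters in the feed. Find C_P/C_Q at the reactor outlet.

1.32

Exit C_A = C_{A0}(1−X) = 1.77×0.528 = 0.9346 kmol/m³.
A CSTR operates uniformly at the exit composition, giving r_P = 0.1292 and r_Q = 0.09782 (each k·C_A^n at C_A = 0.9346).
Overall selectivity = C_P/C_Q = r_Pτ/(r_Qτ) = r_P/r_Q = 1.32.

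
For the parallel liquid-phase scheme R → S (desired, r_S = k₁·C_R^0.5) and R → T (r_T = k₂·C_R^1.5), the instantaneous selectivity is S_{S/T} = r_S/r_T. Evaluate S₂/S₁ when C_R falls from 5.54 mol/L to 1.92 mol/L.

S_{S/T} = (k₁/k₂)·C_R⁻¹, so S₂/S₁ = (C_{R,2}/C_{R,1})⁻¹.
= 5.54/1.92 = 2.89.
Selectivity toward S rises as C_R falls — low-concentration operation is favoured.

2.89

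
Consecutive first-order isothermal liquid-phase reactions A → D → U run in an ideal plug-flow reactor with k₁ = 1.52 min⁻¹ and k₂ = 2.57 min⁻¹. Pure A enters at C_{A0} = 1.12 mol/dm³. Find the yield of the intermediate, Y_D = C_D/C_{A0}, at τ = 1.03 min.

The intermediate concentration in a first-order A→B→C sequence is C_D = k₁C_{A0}(e^(−k₁τ) − e^(−k₂τ))/(k₂−k₁).
e^(−k₁τ) = e^(−1.52×1.03) = e^(−1.566) = 0.2090; e^(−k₂τ) = e^(−2.647) = 0.07086.
C_D = 1.52×1.12/(2.57−1.52) × (0.2090−0.07086) = 1.621×0.1381 = 0.2239 mol/dm³.
Y_D = C_D/C_{A0} = 0.2239/1.12 = 0.200.

0.200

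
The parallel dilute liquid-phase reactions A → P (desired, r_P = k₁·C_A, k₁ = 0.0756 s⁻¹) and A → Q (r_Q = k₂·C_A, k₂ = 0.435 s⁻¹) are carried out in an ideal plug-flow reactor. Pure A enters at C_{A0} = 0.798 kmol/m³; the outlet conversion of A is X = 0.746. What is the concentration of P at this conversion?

0.0881 kmol/m³

C_A = C_{A0}(1−X) = 0.2027 kmol/m³.
Both paths are first order in A, so the instantaneous fraction to P is constant: dC_P/d(−C_A) = k₁/(k₁+k₂) = 0.1481.
C_P = 0.1481·(C_{A0}−C_A) = 0.1481×0.5953 = 0.0881 kmol/m³.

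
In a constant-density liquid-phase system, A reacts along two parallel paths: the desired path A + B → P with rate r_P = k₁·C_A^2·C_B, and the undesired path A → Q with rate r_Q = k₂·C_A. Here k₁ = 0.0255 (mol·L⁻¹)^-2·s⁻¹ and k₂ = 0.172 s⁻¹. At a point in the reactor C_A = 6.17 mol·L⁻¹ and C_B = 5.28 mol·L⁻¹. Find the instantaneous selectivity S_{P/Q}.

4.83

S_{P/Q} = r_P/r_Q = (k₁·C_A^2·C_B)/(k₂·C_A) = (k₁/k₂)·C_A·C_B.
= (0.0255×6.170^2×5.280) / (0.172×6.170) = 5.126/1.061 = 4.83.
Since the desired path is higher order in A, keeping C_A high (PFR or concentrated feed) favours P.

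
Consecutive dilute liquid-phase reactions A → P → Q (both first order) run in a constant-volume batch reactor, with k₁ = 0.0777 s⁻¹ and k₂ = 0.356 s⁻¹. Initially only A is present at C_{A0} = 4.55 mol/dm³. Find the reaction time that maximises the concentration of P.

5.47 s

For first-order series the maximum of C_P occurs at t_opt = ln(k₂/k₁)/(k₂−k₁).
= ln(0.356/0.0777)/(0.356−0.0777) = ln(4.582)/0.2783 = 1.522/0.2783 = 5.47 s.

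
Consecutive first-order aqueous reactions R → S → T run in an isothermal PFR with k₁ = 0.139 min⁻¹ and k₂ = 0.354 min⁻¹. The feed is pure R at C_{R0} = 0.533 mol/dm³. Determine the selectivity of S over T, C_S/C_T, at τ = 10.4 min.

0.217

For first-order series with pure R initially, C_S(τ) = k₁C_{R0}/(k₂−k₁)·(e^(−k₁τ) − e^(−k₂τ)).
e^(−k₁τ) = e^(−0.139×10.4) = e^(−1.446) = 0.2356; e^(−k₂τ) = e^(−3.682) = 0.02518.
C_S = 0.139×0.533/(0.354−0.139) × (0.2356−0.02518) = 0.3446×0.2104 = 0.07251 mol/dm³.
C_R = C_{R0}e^(−k₁τ) = 0.1256 mol/dm³, so C_T = C_{R0}−C_R−C_S = 0.3349 mol/dm³; C_S/C_T = 0.217.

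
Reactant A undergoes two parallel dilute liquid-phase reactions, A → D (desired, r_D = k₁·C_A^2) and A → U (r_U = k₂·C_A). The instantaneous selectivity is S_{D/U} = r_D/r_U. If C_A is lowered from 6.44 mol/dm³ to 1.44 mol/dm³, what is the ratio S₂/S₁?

0.224

S_{D/U} = (k₁/k₂)·C_A, so S₂/S₁ = (C_{A,2}/C_{A,1}).
= 1.44/6.44 = 0.224.
Selectivity toward D falls as C_A falls — high-concentration operation is favoured.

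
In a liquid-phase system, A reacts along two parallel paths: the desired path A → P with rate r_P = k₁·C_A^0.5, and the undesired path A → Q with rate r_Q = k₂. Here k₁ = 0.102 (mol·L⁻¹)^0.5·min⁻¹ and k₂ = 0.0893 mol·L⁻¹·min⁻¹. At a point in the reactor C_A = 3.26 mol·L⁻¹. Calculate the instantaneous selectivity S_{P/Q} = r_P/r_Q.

2.06

S_{P/Q} = r_P/r_Q = (k₁·C_A^0.5)/(k₂) = (k₁/k₂)·C_A^0.5.
= (0.102×3.260^0.5) / (0.0893) = 0.1842/0.08930 = 2.06.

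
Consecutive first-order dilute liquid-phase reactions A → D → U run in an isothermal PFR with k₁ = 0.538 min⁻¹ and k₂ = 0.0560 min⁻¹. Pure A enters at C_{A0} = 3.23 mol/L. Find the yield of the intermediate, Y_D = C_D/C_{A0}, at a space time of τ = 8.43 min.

Solving the coupled first-order balances gives C_D(τ) = [k₁/(k₂−k₁)]·C_{A0}·(e^(−k₁τ) − e^(−k₂τ)).
e^(−k₁τ) = e^(−0.538×8.43) = e^(−4.535) = 0.01072; e^(−k₂τ) = e^(−0.4721) = 0.6237.
C_D = 0.538×3.23/(0.0560−0.538) × (0.01072−0.6237) = (-3.605)×(-0.6130) = 2.210 mol/L.
Y_D = C_D/C_{A0} = 2.210/3.23 = 0.684.

0.684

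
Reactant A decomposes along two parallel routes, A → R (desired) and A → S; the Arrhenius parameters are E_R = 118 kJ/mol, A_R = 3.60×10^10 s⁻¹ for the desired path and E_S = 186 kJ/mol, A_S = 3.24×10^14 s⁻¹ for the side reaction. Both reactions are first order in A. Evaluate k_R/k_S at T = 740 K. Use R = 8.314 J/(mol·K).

k_R/k_S = (A_R/A_S)·exp[−(E_R−E_S)/(RT)] = (A_R/A_S)·exp[(E_S−E_R)/(RT)].
(E_S−E_R)/(RT) = (186−118)×10³/(8.314×740) = 68000/6152 = 11.05.
k_R/k_S = (3.60×10^10/3.24×10^14)·exp(11.05) = 1.111×10^-4 × 63112 = 7.01.

7.01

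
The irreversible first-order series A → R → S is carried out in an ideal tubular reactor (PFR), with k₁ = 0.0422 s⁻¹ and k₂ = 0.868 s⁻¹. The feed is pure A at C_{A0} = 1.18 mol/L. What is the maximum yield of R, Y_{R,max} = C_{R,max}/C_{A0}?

0.0417

Evaluating C_R at τ_opt = ln(k₂/k₁)/(k₂−k₁) gives C_{R,max}/C_{A0} = (k₁/k₂)^[k₂/(k₂−k₁)].
= (0.0422/0.868)^(0.868/(0.868−0.0422)) = (0.04862)^(1.051) = 0.04166.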